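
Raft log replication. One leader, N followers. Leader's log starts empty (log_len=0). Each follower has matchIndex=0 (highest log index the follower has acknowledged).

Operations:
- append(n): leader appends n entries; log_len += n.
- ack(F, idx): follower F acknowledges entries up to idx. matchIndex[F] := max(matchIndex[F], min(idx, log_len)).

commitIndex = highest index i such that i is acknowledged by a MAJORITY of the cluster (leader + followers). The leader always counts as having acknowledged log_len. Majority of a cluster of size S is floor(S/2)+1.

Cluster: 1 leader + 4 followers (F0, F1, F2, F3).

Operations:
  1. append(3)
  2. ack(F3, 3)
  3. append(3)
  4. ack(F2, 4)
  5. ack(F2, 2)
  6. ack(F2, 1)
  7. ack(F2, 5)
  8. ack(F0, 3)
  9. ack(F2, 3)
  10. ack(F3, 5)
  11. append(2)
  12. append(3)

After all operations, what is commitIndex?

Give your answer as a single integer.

Answer: 5

Derivation:
Op 1: append 3 -> log_len=3
Op 2: F3 acks idx 3 -> match: F0=0 F1=0 F2=0 F3=3; commitIndex=0
Op 3: append 3 -> log_len=6
Op 4: F2 acks idx 4 -> match: F0=0 F1=0 F2=4 F3=3; commitIndex=3
Op 5: F2 acks idx 2 -> match: F0=0 F1=0 F2=4 F3=3; commitIndex=3
Op 6: F2 acks idx 1 -> match: F0=0 F1=0 F2=4 F3=3; commitIndex=3
Op 7: F2 acks idx 5 -> match: F0=0 F1=0 F2=5 F3=3; commitIndex=3
Op 8: F0 acks idx 3 -> match: F0=3 F1=0 F2=5 F3=3; commitIndex=3
Op 9: F2 acks idx 3 -> match: F0=3 F1=0 F2=5 F3=3; commitIndex=3
Op 10: F3 acks idx 5 -> match: F0=3 F1=0 F2=5 F3=5; commitIndex=5
Op 11: append 2 -> log_len=8
Op 12: append 3 -> log_len=11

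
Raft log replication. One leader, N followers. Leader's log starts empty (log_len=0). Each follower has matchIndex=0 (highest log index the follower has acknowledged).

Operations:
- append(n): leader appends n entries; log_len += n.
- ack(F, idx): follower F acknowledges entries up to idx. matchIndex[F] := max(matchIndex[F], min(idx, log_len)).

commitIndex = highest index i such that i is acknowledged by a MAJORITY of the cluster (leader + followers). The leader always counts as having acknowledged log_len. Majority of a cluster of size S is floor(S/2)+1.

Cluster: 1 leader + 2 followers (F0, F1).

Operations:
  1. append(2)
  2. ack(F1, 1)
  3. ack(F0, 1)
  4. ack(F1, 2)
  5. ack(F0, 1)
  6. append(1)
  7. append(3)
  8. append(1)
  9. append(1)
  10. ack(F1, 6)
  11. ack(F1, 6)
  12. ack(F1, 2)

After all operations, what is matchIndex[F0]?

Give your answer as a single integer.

Op 1: append 2 -> log_len=2
Op 2: F1 acks idx 1 -> match: F0=0 F1=1; commitIndex=1
Op 3: F0 acks idx 1 -> match: F0=1 F1=1; commitIndex=1
Op 4: F1 acks idx 2 -> match: F0=1 F1=2; commitIndex=2
Op 5: F0 acks idx 1 -> match: F0=1 F1=2; commitIndex=2
Op 6: append 1 -> log_len=3
Op 7: append 3 -> log_len=6
Op 8: append 1 -> log_len=7
Op 9: append 1 -> log_len=8
Op 10: F1 acks idx 6 -> match: F0=1 F1=6; commitIndex=6
Op 11: F1 acks idx 6 -> match: F0=1 F1=6; commitIndex=6
Op 12: F1 acks idx 2 -> match: F0=1 F1=6; commitIndex=6

Answer: 1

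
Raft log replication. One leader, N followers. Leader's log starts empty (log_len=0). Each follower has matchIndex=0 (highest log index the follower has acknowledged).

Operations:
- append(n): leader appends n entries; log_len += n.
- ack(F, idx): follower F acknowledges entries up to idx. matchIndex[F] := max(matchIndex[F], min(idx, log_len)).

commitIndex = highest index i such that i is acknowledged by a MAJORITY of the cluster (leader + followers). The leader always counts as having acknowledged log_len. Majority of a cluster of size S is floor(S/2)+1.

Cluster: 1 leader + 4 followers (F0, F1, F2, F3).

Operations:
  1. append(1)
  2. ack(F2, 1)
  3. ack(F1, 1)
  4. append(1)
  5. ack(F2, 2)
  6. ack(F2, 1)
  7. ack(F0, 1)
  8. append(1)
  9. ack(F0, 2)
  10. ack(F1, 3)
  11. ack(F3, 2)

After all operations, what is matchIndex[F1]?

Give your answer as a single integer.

Op 1: append 1 -> log_len=1
Op 2: F2 acks idx 1 -> match: F0=0 F1=0 F2=1 F3=0; commitIndex=0
Op 3: F1 acks idx 1 -> match: F0=0 F1=1 F2=1 F3=0; commitIndex=1
Op 4: append 1 -> log_len=2
Op 5: F2 acks idx 2 -> match: F0=0 F1=1 F2=2 F3=0; commitIndex=1
Op 6: F2 acks idx 1 -> match: F0=0 F1=1 F2=2 F3=0; commitIndex=1
Op 7: F0 acks idx 1 -> match: F0=1 F1=1 F2=2 F3=0; commitIndex=1
Op 8: append 1 -> log_len=3
Op 9: F0 acks idx 2 -> match: F0=2 F1=1 F2=2 F3=0; commitIndex=2
Op 10: F1 acks idx 3 -> match: F0=2 F1=3 F2=2 F3=0; commitIndex=2
Op 11: F3 acks idx 2 -> match: F0=2 F1=3 F2=2 F3=2; commitIndex=2

Answer: 3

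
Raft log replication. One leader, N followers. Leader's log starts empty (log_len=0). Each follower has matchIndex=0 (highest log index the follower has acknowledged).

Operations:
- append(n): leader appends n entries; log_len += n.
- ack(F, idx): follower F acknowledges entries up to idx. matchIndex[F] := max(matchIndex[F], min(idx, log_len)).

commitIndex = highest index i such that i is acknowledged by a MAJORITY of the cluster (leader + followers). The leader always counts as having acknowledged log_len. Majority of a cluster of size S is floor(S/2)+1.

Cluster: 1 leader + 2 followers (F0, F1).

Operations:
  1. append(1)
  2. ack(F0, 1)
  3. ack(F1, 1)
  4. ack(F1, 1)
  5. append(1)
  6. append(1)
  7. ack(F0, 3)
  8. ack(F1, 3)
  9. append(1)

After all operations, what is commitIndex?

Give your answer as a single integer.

Op 1: append 1 -> log_len=1
Op 2: F0 acks idx 1 -> match: F0=1 F1=0; commitIndex=1
Op 3: F1 acks idx 1 -> match: F0=1 F1=1; commitIndex=1
Op 4: F1 acks idx 1 -> match: F0=1 F1=1; commitIndex=1
Op 5: append 1 -> log_len=2
Op 6: append 1 -> log_len=3
Op 7: F0 acks idx 3 -> match: F0=3 F1=1; commitIndex=3
Op 8: F1 acks idx 3 -> match: F0=3 F1=3; commitIndex=3
Op 9: append 1 -> log_len=4

Answer: 3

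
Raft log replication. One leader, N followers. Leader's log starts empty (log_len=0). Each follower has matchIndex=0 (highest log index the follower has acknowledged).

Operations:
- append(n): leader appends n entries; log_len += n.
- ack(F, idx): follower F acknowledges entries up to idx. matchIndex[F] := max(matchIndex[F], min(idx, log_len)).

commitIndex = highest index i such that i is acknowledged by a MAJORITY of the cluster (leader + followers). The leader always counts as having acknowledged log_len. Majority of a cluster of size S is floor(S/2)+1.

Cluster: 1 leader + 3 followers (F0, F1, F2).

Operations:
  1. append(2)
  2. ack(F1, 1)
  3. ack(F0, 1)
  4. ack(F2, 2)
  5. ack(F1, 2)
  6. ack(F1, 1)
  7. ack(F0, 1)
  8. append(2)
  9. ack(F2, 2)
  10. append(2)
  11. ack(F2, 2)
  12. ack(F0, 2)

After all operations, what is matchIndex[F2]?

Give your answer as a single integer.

Answer: 2

Derivation:
Op 1: append 2 -> log_len=2
Op 2: F1 acks idx 1 -> match: F0=0 F1=1 F2=0; commitIndex=0
Op 3: F0 acks idx 1 -> match: F0=1 F1=1 F2=0; commitIndex=1
Op 4: F2 acks idx 2 -> match: F0=1 F1=1 F2=2; commitIndex=1
Op 5: F1 acks idx 2 -> match: F0=1 F1=2 F2=2; commitIndex=2
Op 6: F1 acks idx 1 -> match: F0=1 F1=2 F2=2; commitIndex=2
Op 7: F0 acks idx 1 -> match: F0=1 F1=2 F2=2; commitIndex=2
Op 8: append 2 -> log_len=4
Op 9: F2 acks idx 2 -> match: F0=1 F1=2 F2=2; commitIndex=2
Op 10: append 2 -> log_len=6
Op 11: F2 acks idx 2 -> match: F0=1 F1=2 F2=2; commitIndex=2
Op 12: F0 acks idx 2 -> match: F0=2 F1=2 F2=2; commitIndex=2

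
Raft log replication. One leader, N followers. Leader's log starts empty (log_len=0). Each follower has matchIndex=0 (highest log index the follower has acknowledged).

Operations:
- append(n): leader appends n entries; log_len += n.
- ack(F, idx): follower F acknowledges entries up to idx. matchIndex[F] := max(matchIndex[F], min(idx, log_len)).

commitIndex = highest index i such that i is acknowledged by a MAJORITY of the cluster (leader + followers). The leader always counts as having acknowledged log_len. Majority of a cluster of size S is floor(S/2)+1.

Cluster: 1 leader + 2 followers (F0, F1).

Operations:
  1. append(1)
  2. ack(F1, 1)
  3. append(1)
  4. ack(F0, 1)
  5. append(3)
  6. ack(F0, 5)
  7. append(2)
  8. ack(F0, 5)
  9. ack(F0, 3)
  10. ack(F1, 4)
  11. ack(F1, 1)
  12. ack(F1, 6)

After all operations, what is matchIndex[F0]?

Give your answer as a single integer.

Op 1: append 1 -> log_len=1
Op 2: F1 acks idx 1 -> match: F0=0 F1=1; commitIndex=1
Op 3: append 1 -> log_len=2
Op 4: F0 acks idx 1 -> match: F0=1 F1=1; commitIndex=1
Op 5: append 3 -> log_len=5
Op 6: F0 acks idx 5 -> match: F0=5 F1=1; commitIndex=5
Op 7: append 2 -> log_len=7
Op 8: F0 acks idx 5 -> match: F0=5 F1=1; commitIndex=5
Op 9: F0 acks idx 3 -> match: F0=5 F1=1; commitIndex=5
Op 10: F1 acks idx 4 -> match: F0=5 F1=4; commitIndex=5
Op 11: F1 acks idx 1 -> match: F0=5 F1=4; commitIndex=5
Op 12: F1 acks idx 6 -> match: F0=5 F1=6; commitIndex=6

Answer: 5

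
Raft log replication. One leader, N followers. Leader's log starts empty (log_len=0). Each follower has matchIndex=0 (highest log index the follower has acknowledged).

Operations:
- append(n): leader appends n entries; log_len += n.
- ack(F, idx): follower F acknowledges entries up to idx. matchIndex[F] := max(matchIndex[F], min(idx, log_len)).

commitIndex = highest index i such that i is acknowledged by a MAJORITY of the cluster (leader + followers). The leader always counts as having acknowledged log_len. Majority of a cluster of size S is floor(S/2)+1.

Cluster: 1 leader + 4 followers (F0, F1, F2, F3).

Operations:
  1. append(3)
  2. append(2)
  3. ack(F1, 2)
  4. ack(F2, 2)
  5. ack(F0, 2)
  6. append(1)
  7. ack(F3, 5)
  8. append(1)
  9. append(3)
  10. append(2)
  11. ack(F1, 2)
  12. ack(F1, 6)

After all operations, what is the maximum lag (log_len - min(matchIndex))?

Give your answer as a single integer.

Answer: 10

Derivation:
Op 1: append 3 -> log_len=3
Op 2: append 2 -> log_len=5
Op 3: F1 acks idx 2 -> match: F0=0 F1=2 F2=0 F3=0; commitIndex=0
Op 4: F2 acks idx 2 -> match: F0=0 F1=2 F2=2 F3=0; commitIndex=2
Op 5: F0 acks idx 2 -> match: F0=2 F1=2 F2=2 F3=0; commitIndex=2
Op 6: append 1 -> log_len=6
Op 7: F3 acks idx 5 -> match: F0=2 F1=2 F2=2 F3=5; commitIndex=2
Op 8: append 1 -> log_len=7
Op 9: append 3 -> log_len=10
Op 10: append 2 -> log_len=12
Op 11: F1 acks idx 2 -> match: F0=2 F1=2 F2=2 F3=5; commitIndex=2
Op 12: F1 acks idx 6 -> match: F0=2 F1=6 F2=2 F3=5; commitIndex=5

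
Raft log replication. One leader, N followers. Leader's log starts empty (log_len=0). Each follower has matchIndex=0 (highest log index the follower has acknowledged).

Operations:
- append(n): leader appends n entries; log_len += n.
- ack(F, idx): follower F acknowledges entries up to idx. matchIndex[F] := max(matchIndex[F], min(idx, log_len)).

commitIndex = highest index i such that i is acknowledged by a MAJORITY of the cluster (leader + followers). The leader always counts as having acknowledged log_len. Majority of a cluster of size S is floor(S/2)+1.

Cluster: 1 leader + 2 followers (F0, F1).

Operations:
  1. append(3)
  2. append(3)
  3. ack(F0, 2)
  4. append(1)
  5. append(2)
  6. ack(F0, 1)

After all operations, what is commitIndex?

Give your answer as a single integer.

Op 1: append 3 -> log_len=3
Op 2: append 3 -> log_len=6
Op 3: F0 acks idx 2 -> match: F0=2 F1=0; commitIndex=2
Op 4: append 1 -> log_len=7
Op 5: append 2 -> log_len=9
Op 6: F0 acks idx 1 -> match: F0=2 F1=0; commitIndex=2

Answer: 2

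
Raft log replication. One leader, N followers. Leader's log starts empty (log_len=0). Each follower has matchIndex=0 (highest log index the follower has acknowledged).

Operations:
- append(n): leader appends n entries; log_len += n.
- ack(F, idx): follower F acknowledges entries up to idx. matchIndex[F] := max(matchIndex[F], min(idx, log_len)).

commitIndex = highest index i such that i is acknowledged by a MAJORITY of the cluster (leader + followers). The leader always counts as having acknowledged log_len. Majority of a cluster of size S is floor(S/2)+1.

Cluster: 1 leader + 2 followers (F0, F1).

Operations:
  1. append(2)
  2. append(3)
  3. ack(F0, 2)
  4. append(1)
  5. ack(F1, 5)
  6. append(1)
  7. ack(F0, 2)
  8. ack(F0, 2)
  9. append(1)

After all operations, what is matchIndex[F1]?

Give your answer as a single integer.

Answer: 5

Derivation:
Op 1: append 2 -> log_len=2
Op 2: append 3 -> log_len=5
Op 3: F0 acks idx 2 -> match: F0=2 F1=0; commitIndex=2
Op 4: append 1 -> log_len=6
Op 5: F1 acks idx 5 -> match: F0=2 F1=5; commitIndex=5
Op 6: append 1 -> log_len=7
Op 7: F0 acks idx 2 -> match: F0=2 F1=5; commitIndex=5
Op 8: F0 acks idx 2 -> match: F0=2 F1=5; commitIndex=5
Op 9: append 1 -> log_len=8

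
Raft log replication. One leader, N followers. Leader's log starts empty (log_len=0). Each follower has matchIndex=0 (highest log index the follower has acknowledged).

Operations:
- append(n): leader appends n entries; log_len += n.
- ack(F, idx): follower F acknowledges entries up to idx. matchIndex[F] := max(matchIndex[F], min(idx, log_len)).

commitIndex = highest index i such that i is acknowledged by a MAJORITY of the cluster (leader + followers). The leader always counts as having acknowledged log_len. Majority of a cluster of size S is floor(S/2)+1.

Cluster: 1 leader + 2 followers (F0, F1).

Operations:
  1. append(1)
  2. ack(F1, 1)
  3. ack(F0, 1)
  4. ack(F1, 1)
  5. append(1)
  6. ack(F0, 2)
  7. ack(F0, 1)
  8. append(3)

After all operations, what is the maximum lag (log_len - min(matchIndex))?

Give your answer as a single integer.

Answer: 4

Derivation:
Op 1: append 1 -> log_len=1
Op 2: F1 acks idx 1 -> match: F0=0 F1=1; commitIndex=1
Op 3: F0 acks idx 1 -> match: F0=1 F1=1; commitIndex=1
Op 4: F1 acks idx 1 -> match: F0=1 F1=1; commitIndex=1
Op 5: append 1 -> log_len=2
Op 6: F0 acks idx 2 -> match: F0=2 F1=1; commitIndex=2
Op 7: F0 acks idx 1 -> match: F0=2 F1=1; commitIndex=2
Op 8: append 3 -> log_len=5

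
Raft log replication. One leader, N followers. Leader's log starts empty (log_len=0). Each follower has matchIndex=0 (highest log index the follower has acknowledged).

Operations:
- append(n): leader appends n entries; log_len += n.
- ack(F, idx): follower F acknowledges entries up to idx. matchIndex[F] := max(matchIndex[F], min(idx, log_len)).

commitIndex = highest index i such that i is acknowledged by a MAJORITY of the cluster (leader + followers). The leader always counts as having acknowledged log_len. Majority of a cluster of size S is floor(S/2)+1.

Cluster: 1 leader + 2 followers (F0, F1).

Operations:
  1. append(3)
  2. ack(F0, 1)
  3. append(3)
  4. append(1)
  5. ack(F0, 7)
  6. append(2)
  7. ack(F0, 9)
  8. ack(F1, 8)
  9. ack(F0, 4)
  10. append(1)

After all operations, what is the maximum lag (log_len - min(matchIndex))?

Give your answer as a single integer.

Op 1: append 3 -> log_len=3
Op 2: F0 acks idx 1 -> match: F0=1 F1=0; commitIndex=1
Op 3: append 3 -> log_len=6
Op 4: append 1 -> log_len=7
Op 5: F0 acks idx 7 -> match: F0=7 F1=0; commitIndex=7
Op 6: append 2 -> log_len=9
Op 7: F0 acks idx 9 -> match: F0=9 F1=0; commitIndex=9
Op 8: F1 acks idx 8 -> match: F0=9 F1=8; commitIndex=9
Op 9: F0 acks idx 4 -> match: F0=9 F1=8; commitIndex=9
Op 10: append 1 -> log_len=10

Answer: 2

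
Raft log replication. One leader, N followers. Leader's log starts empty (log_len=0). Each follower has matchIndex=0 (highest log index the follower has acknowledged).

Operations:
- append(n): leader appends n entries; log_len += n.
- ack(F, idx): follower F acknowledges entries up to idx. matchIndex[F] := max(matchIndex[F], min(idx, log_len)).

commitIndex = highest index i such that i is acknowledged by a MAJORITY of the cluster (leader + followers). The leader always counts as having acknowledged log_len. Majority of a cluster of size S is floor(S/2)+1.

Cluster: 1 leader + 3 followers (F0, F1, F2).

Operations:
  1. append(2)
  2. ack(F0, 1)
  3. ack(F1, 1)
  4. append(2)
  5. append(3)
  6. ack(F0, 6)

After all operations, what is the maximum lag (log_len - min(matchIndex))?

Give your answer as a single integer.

Op 1: append 2 -> log_len=2
Op 2: F0 acks idx 1 -> match: F0=1 F1=0 F2=0; commitIndex=0
Op 3: F1 acks idx 1 -> match: F0=1 F1=1 F2=0; commitIndex=1
Op 4: append 2 -> log_len=4
Op 5: append 3 -> log_len=7
Op 6: F0 acks idx 6 -> match: F0=6 F1=1 F2=0; commitIndex=1

Answer: 7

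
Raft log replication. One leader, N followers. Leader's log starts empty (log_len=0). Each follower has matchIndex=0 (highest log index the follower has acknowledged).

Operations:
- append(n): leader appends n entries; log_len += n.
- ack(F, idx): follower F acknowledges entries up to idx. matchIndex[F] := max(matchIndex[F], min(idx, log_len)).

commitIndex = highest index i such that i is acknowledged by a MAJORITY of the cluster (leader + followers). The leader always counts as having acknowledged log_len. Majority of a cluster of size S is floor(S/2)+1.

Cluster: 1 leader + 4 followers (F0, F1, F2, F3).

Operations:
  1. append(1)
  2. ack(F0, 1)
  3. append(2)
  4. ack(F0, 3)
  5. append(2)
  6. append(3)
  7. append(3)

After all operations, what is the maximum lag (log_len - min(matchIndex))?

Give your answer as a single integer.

Answer: 11

Derivation:
Op 1: append 1 -> log_len=1
Op 2: F0 acks idx 1 -> match: F0=1 F1=0 F2=0 F3=0; commitIndex=0
Op 3: append 2 -> log_len=3
Op 4: F0 acks idx 3 -> match: F0=3 F1=0 F2=0 F3=0; commitIndex=0
Op 5: append 2 -> log_len=5
Op 6: append 3 -> log_len=8
Op 7: append 3 -> log_len=11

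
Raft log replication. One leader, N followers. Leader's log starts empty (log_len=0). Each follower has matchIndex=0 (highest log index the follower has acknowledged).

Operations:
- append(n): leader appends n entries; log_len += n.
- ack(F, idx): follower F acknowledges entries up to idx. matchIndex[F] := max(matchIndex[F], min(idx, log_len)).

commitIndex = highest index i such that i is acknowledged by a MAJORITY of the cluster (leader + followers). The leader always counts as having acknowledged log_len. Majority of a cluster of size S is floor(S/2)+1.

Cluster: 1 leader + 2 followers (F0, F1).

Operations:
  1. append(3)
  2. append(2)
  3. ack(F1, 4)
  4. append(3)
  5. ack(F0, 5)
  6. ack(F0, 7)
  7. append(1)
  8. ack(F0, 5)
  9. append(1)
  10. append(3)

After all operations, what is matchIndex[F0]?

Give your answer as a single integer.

Answer: 7

Derivation:
Op 1: append 3 -> log_len=3
Op 2: append 2 -> log_len=5
Op 3: F1 acks idx 4 -> match: F0=0 F1=4; commitIndex=4
Op 4: append 3 -> log_len=8
Op 5: F0 acks idx 5 -> match: F0=5 F1=4; commitIndex=5
Op 6: F0 acks idx 7 -> match: F0=7 F1=4; commitIndex=7
Op 7: append 1 -> log_len=9
Op 8: F0 acks idx 5 -> match: F0=7 F1=4; commitIndex=7
Op 9: append 1 -> log_len=10
Op 10: append 3 -> log_len=13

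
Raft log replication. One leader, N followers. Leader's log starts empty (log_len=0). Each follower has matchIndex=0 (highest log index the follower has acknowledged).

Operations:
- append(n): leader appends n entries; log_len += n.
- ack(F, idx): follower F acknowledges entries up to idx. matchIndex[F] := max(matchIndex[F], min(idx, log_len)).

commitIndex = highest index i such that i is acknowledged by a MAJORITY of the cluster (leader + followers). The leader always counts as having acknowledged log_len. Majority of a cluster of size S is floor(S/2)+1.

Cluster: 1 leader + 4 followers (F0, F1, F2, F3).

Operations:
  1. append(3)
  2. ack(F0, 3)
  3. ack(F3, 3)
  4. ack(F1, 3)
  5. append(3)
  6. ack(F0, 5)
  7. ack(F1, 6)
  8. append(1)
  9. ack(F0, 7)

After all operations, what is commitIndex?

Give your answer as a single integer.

Op 1: append 3 -> log_len=3
Op 2: F0 acks idx 3 -> match: F0=3 F1=0 F2=0 F3=0; commitIndex=0
Op 3: F3 acks idx 3 -> match: F0=3 F1=0 F2=0 F3=3; commitIndex=3
Op 4: F1 acks idx 3 -> match: F0=3 F1=3 F2=0 F3=3; commitIndex=3
Op 5: append 3 -> log_len=6
Op 6: F0 acks idx 5 -> match: F0=5 F1=3 F2=0 F3=3; commitIndex=3
Op 7: F1 acks idx 6 -> match: F0=5 F1=6 F2=0 F3=3; commitIndex=5
Op 8: append 1 -> log_len=7
Op 9: F0 acks idx 7 -> match: F0=7 F1=6 F2=0 F3=3; commitIndex=6

Answer: 6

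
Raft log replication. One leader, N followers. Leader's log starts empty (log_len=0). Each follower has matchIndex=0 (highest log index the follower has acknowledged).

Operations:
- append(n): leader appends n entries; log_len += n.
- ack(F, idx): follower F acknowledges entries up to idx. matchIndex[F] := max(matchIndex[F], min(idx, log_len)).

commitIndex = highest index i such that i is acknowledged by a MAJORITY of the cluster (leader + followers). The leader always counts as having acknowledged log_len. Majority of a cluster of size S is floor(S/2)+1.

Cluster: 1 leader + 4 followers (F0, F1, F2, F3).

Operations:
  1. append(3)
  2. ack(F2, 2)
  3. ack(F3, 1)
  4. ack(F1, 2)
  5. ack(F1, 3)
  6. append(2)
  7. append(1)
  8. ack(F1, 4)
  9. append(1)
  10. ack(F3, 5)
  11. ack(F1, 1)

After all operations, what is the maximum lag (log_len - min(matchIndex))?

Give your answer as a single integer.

Answer: 7

Derivation:
Op 1: append 3 -> log_len=3
Op 2: F2 acks idx 2 -> match: F0=0 F1=0 F2=2 F3=0; commitIndex=0
Op 3: F3 acks idx 1 -> match: F0=0 F1=0 F2=2 F3=1; commitIndex=1
Op 4: F1 acks idx 2 -> match: F0=0 F1=2 F2=2 F3=1; commitIndex=2
Op 5: F1 acks idx 3 -> match: F0=0 F1=3 F2=2 F3=1; commitIndex=2
Op 6: append 2 -> log_len=5
Op 7: append 1 -> log_len=6
Op 8: F1 acks idx 4 -> match: F0=0 F1=4 F2=2 F3=1; commitIndex=2
Op 9: append 1 -> log_len=7
Op 10: F3 acks idx 5 -> match: F0=0 F1=4 F2=2 F3=5; commitIndex=4
Op 11: F1 acks idx 1 -> match: F0=0 F1=4 F2=2 F3=5; commitIndex=4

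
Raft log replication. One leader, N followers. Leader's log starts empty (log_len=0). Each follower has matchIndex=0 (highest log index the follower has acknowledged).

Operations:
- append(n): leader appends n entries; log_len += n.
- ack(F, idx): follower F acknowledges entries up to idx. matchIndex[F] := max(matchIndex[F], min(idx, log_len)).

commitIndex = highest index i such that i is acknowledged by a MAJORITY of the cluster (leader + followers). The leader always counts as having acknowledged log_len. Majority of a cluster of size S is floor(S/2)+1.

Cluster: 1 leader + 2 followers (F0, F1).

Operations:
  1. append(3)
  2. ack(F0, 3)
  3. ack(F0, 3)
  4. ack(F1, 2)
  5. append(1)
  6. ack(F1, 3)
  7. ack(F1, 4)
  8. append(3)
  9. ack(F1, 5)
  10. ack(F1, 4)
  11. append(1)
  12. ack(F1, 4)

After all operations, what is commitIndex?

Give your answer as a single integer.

Op 1: append 3 -> log_len=3
Op 2: F0 acks idx 3 -> match: F0=3 F1=0; commitIndex=3
Op 3: F0 acks idx 3 -> match: F0=3 F1=0; commitIndex=3
Op 4: F1 acks idx 2 -> match: F0=3 F1=2; commitIndex=3
Op 5: append 1 -> log_len=4
Op 6: F1 acks idx 3 -> match: F0=3 F1=3; commitIndex=3
Op 7: F1 acks idx 4 -> match: F0=3 F1=4; commitIndex=4
Op 8: append 3 -> log_len=7
Op 9: F1 acks idx 5 -> match: F0=3 F1=5; commitIndex=5
Op 10: F1 acks idx 4 -> match: F0=3 F1=5; commitIndex=5
Op 11: append 1 -> log_len=8
Op 12: F1 acks idx 4 -> match: F0=3 F1=5; commitIndex=5

Answer: 5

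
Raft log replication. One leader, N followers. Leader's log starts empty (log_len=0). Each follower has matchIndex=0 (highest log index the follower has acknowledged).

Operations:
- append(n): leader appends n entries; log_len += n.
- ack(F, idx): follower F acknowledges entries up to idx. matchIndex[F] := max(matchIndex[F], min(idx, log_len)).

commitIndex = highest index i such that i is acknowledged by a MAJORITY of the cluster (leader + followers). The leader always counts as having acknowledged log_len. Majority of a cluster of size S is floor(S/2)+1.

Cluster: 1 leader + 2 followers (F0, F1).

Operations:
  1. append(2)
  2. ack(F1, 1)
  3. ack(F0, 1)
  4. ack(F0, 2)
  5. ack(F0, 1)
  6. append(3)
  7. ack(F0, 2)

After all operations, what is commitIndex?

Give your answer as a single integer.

Op 1: append 2 -> log_len=2
Op 2: F1 acks idx 1 -> match: F0=0 F1=1; commitIndex=1
Op 3: F0 acks idx 1 -> match: F0=1 F1=1; commitIndex=1
Op 4: F0 acks idx 2 -> match: F0=2 F1=1; commitIndex=2
Op 5: F0 acks idx 1 -> match: F0=2 F1=1; commitIndex=2
Op 6: append 3 -> log_len=5
Op 7: F0 acks idx 2 -> match: F0=2 F1=1; commitIndex=2

Answer: 2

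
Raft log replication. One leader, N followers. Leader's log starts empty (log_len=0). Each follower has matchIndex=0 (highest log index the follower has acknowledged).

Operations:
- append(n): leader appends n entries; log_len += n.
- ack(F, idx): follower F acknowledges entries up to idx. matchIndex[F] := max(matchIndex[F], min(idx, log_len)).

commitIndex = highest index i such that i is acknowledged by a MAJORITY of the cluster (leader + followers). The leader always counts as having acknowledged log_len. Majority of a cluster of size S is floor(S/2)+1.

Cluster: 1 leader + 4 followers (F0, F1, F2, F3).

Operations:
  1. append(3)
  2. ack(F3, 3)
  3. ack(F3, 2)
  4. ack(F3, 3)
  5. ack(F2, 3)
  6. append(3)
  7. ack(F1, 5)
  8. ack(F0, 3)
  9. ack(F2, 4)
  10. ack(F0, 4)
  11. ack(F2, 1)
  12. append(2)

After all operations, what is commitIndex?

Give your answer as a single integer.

Op 1: append 3 -> log_len=3
Op 2: F3 acks idx 3 -> match: F0=0 F1=0 F2=0 F3=3; commitIndex=0
Op 3: F3 acks idx 2 -> match: F0=0 F1=0 F2=0 F3=3; commitIndex=0
Op 4: F3 acks idx 3 -> match: F0=0 F1=0 F2=0 F3=3; commitIndex=0
Op 5: F2 acks idx 3 -> match: F0=0 F1=0 F2=3 F3=3; commitIndex=3
Op 6: append 3 -> log_len=6
Op 7: F1 acks idx 5 -> match: F0=0 F1=5 F2=3 F3=3; commitIndex=3
Op 8: F0 acks idx 3 -> match: F0=3 F1=5 F2=3 F3=3; commitIndex=3
Op 9: F2 acks idx 4 -> match: F0=3 F1=5 F2=4 F3=3; commitIndex=4
Op 10: F0 acks idx 4 -> match: F0=4 F1=5 F2=4 F3=3; commitIndex=4
Op 11: F2 acks idx 1 -> match: F0=4 F1=5 F2=4 F3=3; commitIndex=4
Op 12: append 2 -> log_len=8

Answer: 4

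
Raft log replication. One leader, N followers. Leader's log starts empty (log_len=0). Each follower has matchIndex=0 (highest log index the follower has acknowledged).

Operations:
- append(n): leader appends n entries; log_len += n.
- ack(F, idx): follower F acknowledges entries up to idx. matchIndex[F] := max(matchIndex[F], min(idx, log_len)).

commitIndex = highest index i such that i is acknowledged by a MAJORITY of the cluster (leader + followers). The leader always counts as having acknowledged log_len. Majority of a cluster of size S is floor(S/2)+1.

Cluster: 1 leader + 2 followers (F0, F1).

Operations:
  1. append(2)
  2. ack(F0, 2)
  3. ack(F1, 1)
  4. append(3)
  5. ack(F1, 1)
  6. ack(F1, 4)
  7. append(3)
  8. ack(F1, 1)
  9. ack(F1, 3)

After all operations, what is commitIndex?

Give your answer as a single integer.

Answer: 4

Derivation:
Op 1: append 2 -> log_len=2
Op 2: F0 acks idx 2 -> match: F0=2 F1=0; commitIndex=2
Op 3: F1 acks idx 1 -> match: F0=2 F1=1; commitIndex=2
Op 4: append 3 -> log_len=5
Op 5: F1 acks idx 1 -> match: F0=2 F1=1; commitIndex=2
Op 6: F1 acks idx 4 -> match: F0=2 F1=4; commitIndex=4
Op 7: append 3 -> log_len=8
Op 8: F1 acks idx 1 -> match: F0=2 F1=4; commitIndex=4
Op 9: F1 acks idx 3 -> match: F0=2 F1=4; commitIndex=4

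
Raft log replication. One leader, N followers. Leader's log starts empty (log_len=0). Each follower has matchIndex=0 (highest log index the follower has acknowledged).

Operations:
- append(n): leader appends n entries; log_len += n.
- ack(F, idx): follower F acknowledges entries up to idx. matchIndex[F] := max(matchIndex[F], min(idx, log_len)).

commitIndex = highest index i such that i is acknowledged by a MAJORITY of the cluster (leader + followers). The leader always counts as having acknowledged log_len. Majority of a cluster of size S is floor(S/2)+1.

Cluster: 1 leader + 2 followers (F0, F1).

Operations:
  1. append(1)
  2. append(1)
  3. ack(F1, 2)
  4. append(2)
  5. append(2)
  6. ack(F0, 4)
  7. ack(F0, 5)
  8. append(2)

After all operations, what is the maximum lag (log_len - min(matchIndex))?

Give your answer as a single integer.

Op 1: append 1 -> log_len=1
Op 2: append 1 -> log_len=2
Op 3: F1 acks idx 2 -> match: F0=0 F1=2; commitIndex=2
Op 4: append 2 -> log_len=4
Op 5: append 2 -> log_len=6
Op 6: F0 acks idx 4 -> match: F0=4 F1=2; commitIndex=4
Op 7: F0 acks idx 5 -> match: F0=5 F1=2; commitIndex=5
Op 8: append 2 -> log_len=8

Answer: 6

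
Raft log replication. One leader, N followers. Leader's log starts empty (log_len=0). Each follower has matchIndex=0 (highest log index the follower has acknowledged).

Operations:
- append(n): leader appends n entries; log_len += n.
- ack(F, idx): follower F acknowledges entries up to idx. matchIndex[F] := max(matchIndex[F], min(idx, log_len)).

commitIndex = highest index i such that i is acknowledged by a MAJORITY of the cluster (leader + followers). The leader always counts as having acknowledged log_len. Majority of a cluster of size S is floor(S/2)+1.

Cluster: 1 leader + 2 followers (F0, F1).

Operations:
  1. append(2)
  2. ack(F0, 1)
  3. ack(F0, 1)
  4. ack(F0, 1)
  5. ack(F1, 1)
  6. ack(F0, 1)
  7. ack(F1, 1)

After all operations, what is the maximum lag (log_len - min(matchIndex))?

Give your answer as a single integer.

Answer: 1

Derivation:
Op 1: append 2 -> log_len=2
Op 2: F0 acks idx 1 -> match: F0=1 F1=0; commitIndex=1
Op 3: F0 acks idx 1 -> match: F0=1 F1=0; commitIndex=1
Op 4: F0 acks idx 1 -> match: F0=1 F1=0; commitIndex=1
Op 5: F1 acks idx 1 -> match: F0=1 F1=1; commitIndex=1
Op 6: F0 acks idx 1 -> match: F0=1 F1=1; commitIndex=1
Op 7: F1 acks idx 1 -> match: F0=1 F1=1; commitIndex=1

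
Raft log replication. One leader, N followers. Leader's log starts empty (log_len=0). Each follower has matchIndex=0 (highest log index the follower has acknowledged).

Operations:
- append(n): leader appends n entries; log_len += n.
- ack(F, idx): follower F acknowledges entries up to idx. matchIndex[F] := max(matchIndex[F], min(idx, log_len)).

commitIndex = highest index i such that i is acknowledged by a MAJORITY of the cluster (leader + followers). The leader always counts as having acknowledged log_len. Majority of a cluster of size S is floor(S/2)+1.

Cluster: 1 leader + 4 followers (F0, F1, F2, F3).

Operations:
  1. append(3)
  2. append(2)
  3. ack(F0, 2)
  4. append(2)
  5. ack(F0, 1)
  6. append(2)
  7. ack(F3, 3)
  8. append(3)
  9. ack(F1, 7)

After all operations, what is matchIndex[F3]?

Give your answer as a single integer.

Op 1: append 3 -> log_len=3
Op 2: append 2 -> log_len=5
Op 3: F0 acks idx 2 -> match: F0=2 F1=0 F2=0 F3=0; commitIndex=0
Op 4: append 2 -> log_len=7
Op 5: F0 acks idx 1 -> match: F0=2 F1=0 F2=0 F3=0; commitIndex=0
Op 6: append 2 -> log_len=9
Op 7: F3 acks idx 3 -> match: F0=2 F1=0 F2=0 F3=3; commitIndex=2
Op 8: append 3 -> log_len=12
Op 9: F1 acks idx 7 -> match: F0=2 F1=7 F2=0 F3=3; commitIndex=3

Answer: 3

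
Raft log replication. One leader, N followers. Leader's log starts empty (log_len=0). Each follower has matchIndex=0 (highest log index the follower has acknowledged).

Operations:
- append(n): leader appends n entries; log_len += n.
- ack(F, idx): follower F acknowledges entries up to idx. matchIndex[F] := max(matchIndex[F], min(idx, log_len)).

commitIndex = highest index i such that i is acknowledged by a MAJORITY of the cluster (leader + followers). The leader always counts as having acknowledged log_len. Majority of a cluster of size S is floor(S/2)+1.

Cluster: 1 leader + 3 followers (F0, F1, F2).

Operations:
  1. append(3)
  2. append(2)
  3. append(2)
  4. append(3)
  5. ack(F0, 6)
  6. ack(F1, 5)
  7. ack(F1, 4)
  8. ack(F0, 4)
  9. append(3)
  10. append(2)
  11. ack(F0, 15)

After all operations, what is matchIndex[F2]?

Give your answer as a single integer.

Answer: 0

Derivation:
Op 1: append 3 -> log_len=3
Op 2: append 2 -> log_len=5
Op 3: append 2 -> log_len=7
Op 4: append 3 -> log_len=10
Op 5: F0 acks idx 6 -> match: F0=6 F1=0 F2=0; commitIndex=0
Op 6: F1 acks idx 5 -> match: F0=6 F1=5 F2=0; commitIndex=5
Op 7: F1 acks idx 4 -> match: F0=6 F1=5 F2=0; commitIndex=5
Op 8: F0 acks idx 4 -> match: F0=6 F1=5 F2=0; commitIndex=5
Op 9: append 3 -> log_len=13
Op 10: append 2 -> log_len=15
Op 11: F0 acks idx 15 -> match: F0=15 F1=5 F2=0; commitIndex=5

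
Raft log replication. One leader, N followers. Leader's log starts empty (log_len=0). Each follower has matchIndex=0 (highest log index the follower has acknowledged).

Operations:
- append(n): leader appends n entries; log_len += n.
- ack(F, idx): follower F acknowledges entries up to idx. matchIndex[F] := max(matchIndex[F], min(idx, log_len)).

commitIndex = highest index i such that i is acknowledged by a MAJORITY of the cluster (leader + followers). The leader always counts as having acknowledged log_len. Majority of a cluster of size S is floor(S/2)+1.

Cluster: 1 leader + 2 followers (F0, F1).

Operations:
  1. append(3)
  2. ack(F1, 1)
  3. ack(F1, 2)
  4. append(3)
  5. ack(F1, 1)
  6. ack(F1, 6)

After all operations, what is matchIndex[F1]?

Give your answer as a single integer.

Answer: 6

Derivation:
Op 1: append 3 -> log_len=3
Op 2: F1 acks idx 1 -> match: F0=0 F1=1; commitIndex=1
Op 3: F1 acks idx 2 -> match: F0=0 F1=2; commitIndex=2
Op 4: append 3 -> log_len=6
Op 5: F1 acks idx 1 -> match: F0=0 F1=2; commitIndex=2
Op 6: F1 acks idx 6 -> match: F0=0 F1=6; commitIndex=6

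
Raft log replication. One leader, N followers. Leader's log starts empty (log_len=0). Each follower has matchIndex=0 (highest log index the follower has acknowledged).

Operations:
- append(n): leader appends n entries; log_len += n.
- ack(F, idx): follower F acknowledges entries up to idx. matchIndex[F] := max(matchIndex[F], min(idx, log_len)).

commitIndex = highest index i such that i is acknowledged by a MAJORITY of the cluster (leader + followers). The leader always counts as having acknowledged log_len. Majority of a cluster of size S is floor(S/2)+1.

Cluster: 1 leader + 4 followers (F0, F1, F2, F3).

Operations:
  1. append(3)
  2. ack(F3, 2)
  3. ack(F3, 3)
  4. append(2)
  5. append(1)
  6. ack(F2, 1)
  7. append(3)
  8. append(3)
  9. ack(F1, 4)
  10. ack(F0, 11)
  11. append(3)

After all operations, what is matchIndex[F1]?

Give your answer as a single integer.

Answer: 4

Derivation:
Op 1: append 3 -> log_len=3
Op 2: F3 acks idx 2 -> match: F0=0 F1=0 F2=0 F3=2; commitIndex=0
Op 3: F3 acks idx 3 -> match: F0=0 F1=0 F2=0 F3=3; commitIndex=0
Op 4: append 2 -> log_len=5
Op 5: append 1 -> log_len=6
Op 6: F2 acks idx 1 -> match: F0=0 F1=0 F2=1 F3=3; commitIndex=1
Op 7: append 3 -> log_len=9
Op 8: append 3 -> log_len=12
Op 9: F1 acks idx 4 -> match: F0=0 F1=4 F2=1 F3=3; commitIndex=3
Op 10: F0 acks idx 11 -> match: F0=11 F1=4 F2=1 F3=3; commitIndex=4
Op 11: append 3 -> log_len=15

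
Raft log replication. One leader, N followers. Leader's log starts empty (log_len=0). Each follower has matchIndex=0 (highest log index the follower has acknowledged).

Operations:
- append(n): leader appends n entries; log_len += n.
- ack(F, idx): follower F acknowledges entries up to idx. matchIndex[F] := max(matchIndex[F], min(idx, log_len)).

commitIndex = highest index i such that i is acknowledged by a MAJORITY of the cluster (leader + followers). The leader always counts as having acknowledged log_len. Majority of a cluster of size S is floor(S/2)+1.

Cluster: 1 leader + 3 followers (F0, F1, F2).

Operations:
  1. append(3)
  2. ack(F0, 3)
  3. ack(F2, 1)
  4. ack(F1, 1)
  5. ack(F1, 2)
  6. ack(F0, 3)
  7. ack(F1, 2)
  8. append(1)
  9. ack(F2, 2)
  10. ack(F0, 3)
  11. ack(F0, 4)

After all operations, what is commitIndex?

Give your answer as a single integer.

Answer: 2

Derivation:
Op 1: append 3 -> log_len=3
Op 2: F0 acks idx 3 -> match: F0=3 F1=0 F2=0; commitIndex=0
Op 3: F2 acks idx 1 -> match: F0=3 F1=0 F2=1; commitIndex=1
Op 4: F1 acks idx 1 -> match: F0=3 F1=1 F2=1; commitIndex=1
Op 5: F1 acks idx 2 -> match: F0=3 F1=2 F2=1; commitIndex=2
Op 6: F0 acks idx 3 -> match: F0=3 F1=2 F2=1; commitIndex=2
Op 7: F1 acks idx 2 -> match: F0=3 F1=2 F2=1; commitIndex=2
Op 8: append 1 -> log_len=4
Op 9: F2 acks idx 2 -> match: F0=3 F1=2 F2=2; commitIndex=2
Op 10: F0 acks idx 3 -> match: F0=3 F1=2 F2=2; commitIndex=2
Op 11: F0 acks idx 4 -> match: F0=4 F1=2 F2=2; commitIndex=2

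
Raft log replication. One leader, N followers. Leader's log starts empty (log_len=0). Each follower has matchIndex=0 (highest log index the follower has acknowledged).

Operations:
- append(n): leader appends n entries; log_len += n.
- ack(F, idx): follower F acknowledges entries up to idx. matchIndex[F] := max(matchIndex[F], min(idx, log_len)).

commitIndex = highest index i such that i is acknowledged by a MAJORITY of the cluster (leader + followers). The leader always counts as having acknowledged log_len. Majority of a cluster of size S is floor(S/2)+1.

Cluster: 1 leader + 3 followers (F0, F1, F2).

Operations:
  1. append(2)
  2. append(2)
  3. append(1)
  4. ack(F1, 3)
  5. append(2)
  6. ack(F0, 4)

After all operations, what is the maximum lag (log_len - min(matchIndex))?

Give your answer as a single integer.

Op 1: append 2 -> log_len=2
Op 2: append 2 -> log_len=4
Op 3: append 1 -> log_len=5
Op 4: F1 acks idx 3 -> match: F0=0 F1=3 F2=0; commitIndex=0
Op 5: append 2 -> log_len=7
Op 6: F0 acks idx 4 -> match: F0=4 F1=3 F2=0; commitIndex=3

Answer: 7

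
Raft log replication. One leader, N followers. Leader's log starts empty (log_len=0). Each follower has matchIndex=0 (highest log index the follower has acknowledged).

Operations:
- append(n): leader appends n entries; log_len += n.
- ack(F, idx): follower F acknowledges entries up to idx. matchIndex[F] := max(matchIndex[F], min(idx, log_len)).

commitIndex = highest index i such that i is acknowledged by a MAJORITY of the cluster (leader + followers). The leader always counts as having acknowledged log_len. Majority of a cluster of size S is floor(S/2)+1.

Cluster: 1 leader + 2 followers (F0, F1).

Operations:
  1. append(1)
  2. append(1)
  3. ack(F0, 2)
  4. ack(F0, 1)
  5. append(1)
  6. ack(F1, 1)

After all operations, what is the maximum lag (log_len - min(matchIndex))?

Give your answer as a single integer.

Answer: 2

Derivation:
Op 1: append 1 -> log_len=1
Op 2: append 1 -> log_len=2
Op 3: F0 acks idx 2 -> match: F0=2 F1=0; commitIndex=2
Op 4: F0 acks idx 1 -> match: F0=2 F1=0; commitIndex=2
Op 5: append 1 -> log_len=3
Op 6: F1 acks idx 1 -> match: F0=2 F1=1; commitIndex=2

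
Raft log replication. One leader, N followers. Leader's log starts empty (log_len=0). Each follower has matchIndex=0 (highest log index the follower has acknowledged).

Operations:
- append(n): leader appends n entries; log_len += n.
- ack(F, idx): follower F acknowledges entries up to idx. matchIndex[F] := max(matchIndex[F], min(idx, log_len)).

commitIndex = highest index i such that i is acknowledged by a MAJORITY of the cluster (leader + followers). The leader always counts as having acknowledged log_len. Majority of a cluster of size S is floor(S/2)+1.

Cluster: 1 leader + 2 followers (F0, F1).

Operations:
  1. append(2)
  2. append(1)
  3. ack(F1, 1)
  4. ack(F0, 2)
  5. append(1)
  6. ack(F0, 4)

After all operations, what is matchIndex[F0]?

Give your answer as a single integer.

Op 1: append 2 -> log_len=2
Op 2: append 1 -> log_len=3
Op 3: F1 acks idx 1 -> match: F0=0 F1=1; commitIndex=1
Op 4: F0 acks idx 2 -> match: F0=2 F1=1; commitIndex=2
Op 5: append 1 -> log_len=4
Op 6: F0 acks idx 4 -> match: F0=4 F1=1; commitIndex=4

Answer: 4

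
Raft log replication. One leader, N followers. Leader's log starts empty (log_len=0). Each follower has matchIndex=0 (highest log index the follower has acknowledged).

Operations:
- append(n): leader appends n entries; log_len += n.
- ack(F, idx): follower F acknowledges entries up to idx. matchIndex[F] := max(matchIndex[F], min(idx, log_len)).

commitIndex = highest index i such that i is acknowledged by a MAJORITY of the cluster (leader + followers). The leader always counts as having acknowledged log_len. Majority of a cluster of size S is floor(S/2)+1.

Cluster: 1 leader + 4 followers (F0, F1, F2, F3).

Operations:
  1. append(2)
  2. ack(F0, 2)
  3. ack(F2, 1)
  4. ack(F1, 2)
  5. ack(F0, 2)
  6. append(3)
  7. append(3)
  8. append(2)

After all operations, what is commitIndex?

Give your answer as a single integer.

Answer: 2

Derivation:
Op 1: append 2 -> log_len=2
Op 2: F0 acks idx 2 -> match: F0=2 F1=0 F2=0 F3=0; commitIndex=0
Op 3: F2 acks idx 1 -> match: F0=2 F1=0 F2=1 F3=0; commitIndex=1
Op 4: F1 acks idx 2 -> match: F0=2 F1=2 F2=1 F3=0; commitIndex=2
Op 5: F0 acks idx 2 -> match: F0=2 F1=2 F2=1 F3=0; commitIndex=2
Op 6: append 3 -> log_len=5
Op 7: append 3 -> log_len=8
Op 8: append 2 -> log_len=10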